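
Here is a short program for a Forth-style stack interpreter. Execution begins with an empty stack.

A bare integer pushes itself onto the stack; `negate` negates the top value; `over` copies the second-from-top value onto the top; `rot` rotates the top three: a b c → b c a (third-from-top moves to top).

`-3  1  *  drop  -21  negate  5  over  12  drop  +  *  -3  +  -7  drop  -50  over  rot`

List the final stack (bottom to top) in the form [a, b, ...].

-3     -> [-3]
1      -> [-3, 1]
*      -> [-3]
drop   -> []
-21    -> [-21]
negate -> [21]
5      -> [21, 5]
over   -> [21, 5, 21]
12     -> [21, 5, 21, 12]
drop   -> [21, 5, 21]
+      -> [21, 26]
*      -> [546]
-3     -> [546, -3]
+      -> [543]
-7     -> [543, -7]
drop   -> [543]
-50    -> [543, -50]
over   -> [543, -50, 543]
rot    -> [-50, 543, 543]

[-50, 543, 543]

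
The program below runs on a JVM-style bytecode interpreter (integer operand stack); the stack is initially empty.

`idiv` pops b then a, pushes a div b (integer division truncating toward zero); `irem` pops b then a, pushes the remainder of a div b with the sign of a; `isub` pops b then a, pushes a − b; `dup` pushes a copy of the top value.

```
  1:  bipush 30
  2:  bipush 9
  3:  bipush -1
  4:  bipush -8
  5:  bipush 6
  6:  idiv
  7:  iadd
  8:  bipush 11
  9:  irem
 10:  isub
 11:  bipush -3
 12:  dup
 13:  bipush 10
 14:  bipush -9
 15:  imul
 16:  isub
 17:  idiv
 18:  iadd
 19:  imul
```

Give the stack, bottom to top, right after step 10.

[30, 11]

bipush 30 -> 30
bipush 9  -> 30 9
bipush -1 -> 30 9 -1
bipush -8 -> 30 9 -1 -8
bipush 6  -> 30 9 -1 -8 6
idiv      -> 30 9 -1 -1
iadd      -> 30 9 -2
bipush 11 -> 30 9 -2 11
irem      -> 30 9 -2
isub      -> 30 11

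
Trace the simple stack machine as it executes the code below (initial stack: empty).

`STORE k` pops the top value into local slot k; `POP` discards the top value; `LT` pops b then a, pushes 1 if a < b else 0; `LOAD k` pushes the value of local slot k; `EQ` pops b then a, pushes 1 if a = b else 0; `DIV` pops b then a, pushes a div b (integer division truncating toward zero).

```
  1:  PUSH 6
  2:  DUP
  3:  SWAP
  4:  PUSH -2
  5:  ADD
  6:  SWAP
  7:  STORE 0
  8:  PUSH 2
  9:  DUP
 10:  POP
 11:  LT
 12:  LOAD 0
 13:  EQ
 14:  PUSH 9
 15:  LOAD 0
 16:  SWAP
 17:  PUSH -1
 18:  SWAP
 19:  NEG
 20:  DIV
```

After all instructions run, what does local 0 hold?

6

PUSH 6  → 6
DUP     → 6 6
SWAP    → 6 6
PUSH -2 → 6 6 -2
ADD     → 6 4
SWAP    → 4 6
STORE 0 → 4
PUSH 2  → 4 2
DUP     → 4 2 2
POP     → 4 2
LT      → 0
LOAD 0  → 0 6
EQ      → 0
PUSH 9  → 0 9
LOAD 0  → 0 9 6
SWAP    → 0 6 9
PUSH -1 → 0 6 9 -1
SWAP    → 0 6 -1 9
NEG     → 0 6 -1 -9
DIV     → 0 6 0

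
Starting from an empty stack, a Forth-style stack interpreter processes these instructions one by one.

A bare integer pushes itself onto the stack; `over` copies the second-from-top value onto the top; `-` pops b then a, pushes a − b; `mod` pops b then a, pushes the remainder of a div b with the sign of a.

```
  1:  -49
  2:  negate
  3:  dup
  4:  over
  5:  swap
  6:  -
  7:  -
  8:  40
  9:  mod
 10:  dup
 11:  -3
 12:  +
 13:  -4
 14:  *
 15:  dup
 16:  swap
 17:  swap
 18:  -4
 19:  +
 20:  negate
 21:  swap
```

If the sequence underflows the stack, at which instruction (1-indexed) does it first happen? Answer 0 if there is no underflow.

0

-49    -> [-49]
negate -> [49]
dup    -> [49, 49]
over   -> [49, 49, 49]
swap   -> [49, 49, 49]
-      -> [49, 0]
-      -> [49]
40     -> [49, 40]
mod    -> [9]
dup    -> [9, 9]
-3     -> [9, 9, -3]
+      -> [9, 6]
-4     -> [9, 6, -4]
*      -> [9, -24]
dup    -> [9, -24, -24]
swap   -> [9, -24, -24]
swap   -> [9, -24, -24]
-4     -> [9, -24, -24, -4]
+      -> [9, -24, -28]
negate -> [9, -24, 28]
swap   -> [9, 28, -24]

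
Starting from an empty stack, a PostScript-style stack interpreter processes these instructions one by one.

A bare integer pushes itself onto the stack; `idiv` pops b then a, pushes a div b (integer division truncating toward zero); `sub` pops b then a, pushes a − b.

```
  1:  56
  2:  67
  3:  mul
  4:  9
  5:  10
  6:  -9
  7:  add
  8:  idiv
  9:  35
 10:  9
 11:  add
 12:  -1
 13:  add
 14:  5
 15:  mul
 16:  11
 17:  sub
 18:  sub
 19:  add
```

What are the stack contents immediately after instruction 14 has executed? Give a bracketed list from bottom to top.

56   -> [56]
67   -> [56, 67]
mul  -> [3752]
9    -> [3752, 9]
10   -> [3752, 9, 10]
-9   -> [3752, 9, 10, -9]
add  -> [3752, 9, 1]
idiv -> [3752, 9]
35   -> [3752, 9, 35]
9    -> [3752, 9, 35, 9]
add  -> [3752, 9, 44]
-1   -> [3752, 9, 44, -1]
add  -> [3752, 9, 43]
5    -> [3752, 9, 43, 5]

[3752, 9, 43, 5]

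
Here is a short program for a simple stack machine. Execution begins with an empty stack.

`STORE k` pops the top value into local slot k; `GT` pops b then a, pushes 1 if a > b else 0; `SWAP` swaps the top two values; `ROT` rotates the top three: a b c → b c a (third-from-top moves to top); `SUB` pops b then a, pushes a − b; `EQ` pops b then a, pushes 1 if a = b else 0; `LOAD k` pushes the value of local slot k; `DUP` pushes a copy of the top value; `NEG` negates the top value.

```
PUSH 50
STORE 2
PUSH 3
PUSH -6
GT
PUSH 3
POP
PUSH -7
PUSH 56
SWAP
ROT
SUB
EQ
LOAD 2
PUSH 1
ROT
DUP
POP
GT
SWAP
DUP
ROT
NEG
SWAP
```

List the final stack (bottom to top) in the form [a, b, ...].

[50, -1, 50]

PUSH 50 : [50]
STORE 2 : []
PUSH 3  : [3]
PUSH -6 : [3, -6]
GT      : [1]
PUSH 3  : [1, 3]
POP     : [1]
PUSH -7 : [1, -7]
PUSH 56 : [1, -7, 56]
SWAP    : [1, 56, -7]
ROT     : [56, -7, 1]
SUB     : [56, -8]
EQ      : [0]
LOAD 2  : [0, 50]
PUSH 1  : [0, 50, 1]
ROT     : [50, 1, 0]
DUP     : [50, 1, 0, 0]
POP     : [50, 1, 0]
GT      : [50, 1]
SWAP    : [1, 50]
DUP     : [1, 50, 50]
ROT     : [50, 50, 1]
NEG     : [50, 50, -1]
SWAP    : [50, -1, 50]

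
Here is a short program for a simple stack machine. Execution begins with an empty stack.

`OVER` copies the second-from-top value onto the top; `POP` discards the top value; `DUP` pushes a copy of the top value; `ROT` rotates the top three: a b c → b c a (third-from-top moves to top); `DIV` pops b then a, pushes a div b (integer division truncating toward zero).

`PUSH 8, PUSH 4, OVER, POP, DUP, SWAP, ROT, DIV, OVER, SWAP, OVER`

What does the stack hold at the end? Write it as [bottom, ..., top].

PUSH 8 → [8]
PUSH 4 → [8, 4]
OVER   → [8, 4, 8]
POP    → [8, 4]
DUP    → [8, 4, 4]
SWAP   → [8, 4, 4]
ROT    → [4, 4, 8]
DIV    → [4, 0]
OVER   → [4, 0, 4]
SWAP   → [4, 4, 0]
OVER   → [4, 4, 0, 4]

[4, 4, 0, 4]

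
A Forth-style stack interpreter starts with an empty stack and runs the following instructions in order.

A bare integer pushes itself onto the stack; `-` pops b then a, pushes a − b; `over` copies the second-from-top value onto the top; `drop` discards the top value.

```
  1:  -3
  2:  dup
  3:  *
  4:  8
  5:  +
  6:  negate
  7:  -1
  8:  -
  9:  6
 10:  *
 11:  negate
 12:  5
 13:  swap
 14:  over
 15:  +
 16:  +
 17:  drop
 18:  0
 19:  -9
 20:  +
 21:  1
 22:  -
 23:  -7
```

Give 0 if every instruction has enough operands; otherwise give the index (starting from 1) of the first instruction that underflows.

-3     -> [-3]
dup    -> [-3, -3]
*      -> [9]
8      -> [9, 8]
+      -> [17]
negate -> [-17]
-1     -> [-17, -1]
-      -> [-16]
6      -> [-16, 6]
*      -> [-96]
negate -> [96]
5      -> [96, 5]
swap   -> [5, 96]
over   -> [5, 96, 5]
+      -> [5, 101]
+      -> [106]
drop   -> []
0      -> [0]
-9     -> [0, -9]
+      -> [-9]
1      -> [-9, 1]
-      -> [-10]
-7     -> [-10, -7]

0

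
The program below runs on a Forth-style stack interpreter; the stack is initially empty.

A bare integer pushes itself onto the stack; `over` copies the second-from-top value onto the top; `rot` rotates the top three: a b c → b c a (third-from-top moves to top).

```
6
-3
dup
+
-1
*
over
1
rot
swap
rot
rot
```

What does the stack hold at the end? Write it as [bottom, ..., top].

6    → 6
-3   → 6 -3
dup  → 6 -3 -3
+    → 6 -6
-1   → 6 -6 -1
*    → 6 6
over → 6 6 6
1    → 6 6 6 1
rot  → 6 6 1 6
swap → 6 6 6 1
rot  → 6 6 1 6
rot  → 6 1 6 6

[6, 1, 6, 6]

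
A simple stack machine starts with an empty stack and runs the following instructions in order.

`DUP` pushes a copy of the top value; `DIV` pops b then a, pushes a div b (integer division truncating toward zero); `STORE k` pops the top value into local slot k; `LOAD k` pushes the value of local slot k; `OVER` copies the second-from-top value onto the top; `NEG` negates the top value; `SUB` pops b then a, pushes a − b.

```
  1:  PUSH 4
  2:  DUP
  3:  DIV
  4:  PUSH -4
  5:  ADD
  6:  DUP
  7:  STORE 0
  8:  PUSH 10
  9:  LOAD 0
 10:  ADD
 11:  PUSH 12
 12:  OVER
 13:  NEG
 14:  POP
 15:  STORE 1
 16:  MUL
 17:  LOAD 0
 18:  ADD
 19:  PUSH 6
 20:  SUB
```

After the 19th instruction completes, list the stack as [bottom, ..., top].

[-24, 6]

PUSH 4  → [4]
DUP     → [4, 4]
DIV     → [1]
PUSH -4 → [1, -4]
ADD     → [-3]
DUP     → [-3, -3]
STORE 0 → [-3]
PUSH 10 → [-3, 10]
LOAD 0  → [-3, 10, -3]
ADD     → [-3, 7]
PUSH 12 → [-3, 7, 12]
OVER    → [-3, 7, 12, 7]
NEG     → [-3, 7, 12, -7]
POP     → [-3, 7, 12]
STORE 1 → [-3, 7]
MUL     → [-21]
LOAD 0  → [-21, -3]
ADD     → [-24]
PUSH 6  → [-24, 6]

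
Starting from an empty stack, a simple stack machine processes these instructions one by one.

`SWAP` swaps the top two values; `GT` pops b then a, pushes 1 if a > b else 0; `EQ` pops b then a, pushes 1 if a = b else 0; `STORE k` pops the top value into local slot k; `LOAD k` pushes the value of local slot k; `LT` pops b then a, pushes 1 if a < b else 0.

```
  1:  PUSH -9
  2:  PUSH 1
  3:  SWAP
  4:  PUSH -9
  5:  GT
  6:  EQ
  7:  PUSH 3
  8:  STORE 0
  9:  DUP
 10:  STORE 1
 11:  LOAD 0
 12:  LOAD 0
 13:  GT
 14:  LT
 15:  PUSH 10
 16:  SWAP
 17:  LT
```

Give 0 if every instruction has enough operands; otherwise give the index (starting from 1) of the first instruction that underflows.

0

PUSH -9 -> [-9]
PUSH 1  -> [-9, 1]
SWAP    -> [1, -9]
PUSH -9 -> [1, -9, -9]
GT      -> [1, 0]
EQ      -> [0]
PUSH 3  -> [0, 3]
STORE 0 -> [0]
DUP     -> [0, 0]
STORE 1 -> [0]
LOAD 0  -> [0, 3]
LOAD 0  -> [0, 3, 3]
GT      -> [0, 0]
LT      -> [0]
PUSH 10 -> [0, 10]
SWAP    -> [10, 0]
LT      -> [0]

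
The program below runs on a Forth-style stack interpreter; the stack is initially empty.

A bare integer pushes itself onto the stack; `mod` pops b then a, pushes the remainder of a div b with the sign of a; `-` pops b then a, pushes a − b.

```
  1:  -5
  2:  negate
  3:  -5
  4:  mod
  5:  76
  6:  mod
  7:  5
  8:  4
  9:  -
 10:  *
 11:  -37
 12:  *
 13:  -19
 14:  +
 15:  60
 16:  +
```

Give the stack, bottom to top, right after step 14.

-5     -> -5
negate -> 5
-5     -> 5 -5
mod    -> 0
76     -> 0 76
mod    -> 0
5      -> 0 5
4      -> 0 5 4
-      -> 0 1
*      -> 0
-37    -> 0 -37
*      -> 0
-19    -> 0 -19
+      -> -19

[-19]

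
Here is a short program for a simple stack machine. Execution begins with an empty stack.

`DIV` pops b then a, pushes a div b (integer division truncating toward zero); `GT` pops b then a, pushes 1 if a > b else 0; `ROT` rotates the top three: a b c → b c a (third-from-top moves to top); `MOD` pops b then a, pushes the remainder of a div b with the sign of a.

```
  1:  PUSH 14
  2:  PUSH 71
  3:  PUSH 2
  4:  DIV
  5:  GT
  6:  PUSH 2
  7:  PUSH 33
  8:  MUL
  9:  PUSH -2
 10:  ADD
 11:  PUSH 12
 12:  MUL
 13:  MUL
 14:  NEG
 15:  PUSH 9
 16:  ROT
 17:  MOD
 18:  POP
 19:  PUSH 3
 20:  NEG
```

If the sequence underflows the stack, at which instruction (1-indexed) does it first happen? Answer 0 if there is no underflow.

16

PUSH 14 → 14
PUSH 71 → 14 71
PUSH 2  → 14 71 2
DIV     → 14 35
GT      → 0
PUSH 2  → 0 2
PUSH 33 → 0 2 33
MUL     → 0 66
PUSH -2 → 0 66 -2
ADD     → 0 64
PUSH 12 → 0 64 12
MUL     → 0 768
MUL     → 0
NEG     → 0
PUSH 9  → 0 9
ROT  — needs 3 operands, stack has 2 → underflow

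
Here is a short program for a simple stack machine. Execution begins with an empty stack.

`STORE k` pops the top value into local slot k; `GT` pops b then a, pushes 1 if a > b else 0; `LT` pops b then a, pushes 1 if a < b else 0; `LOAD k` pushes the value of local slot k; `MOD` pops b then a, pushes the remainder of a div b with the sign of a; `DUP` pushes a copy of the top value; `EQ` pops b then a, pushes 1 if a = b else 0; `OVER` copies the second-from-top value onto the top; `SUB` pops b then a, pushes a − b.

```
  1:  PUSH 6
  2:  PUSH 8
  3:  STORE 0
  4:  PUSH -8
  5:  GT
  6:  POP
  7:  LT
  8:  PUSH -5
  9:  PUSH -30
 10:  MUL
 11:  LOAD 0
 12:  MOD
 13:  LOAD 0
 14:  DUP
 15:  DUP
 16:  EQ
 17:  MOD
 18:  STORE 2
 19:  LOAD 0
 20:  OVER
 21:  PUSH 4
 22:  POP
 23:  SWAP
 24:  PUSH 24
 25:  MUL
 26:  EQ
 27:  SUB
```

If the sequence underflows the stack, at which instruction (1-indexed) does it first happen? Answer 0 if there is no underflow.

7

PUSH 6  → 6
PUSH 8  → 6 8
STORE 0 → 6
PUSH -8 → 6 -8
GT      → 1
POP     → (empty)
LT  — needs 2 operands, stack has 0 → underflow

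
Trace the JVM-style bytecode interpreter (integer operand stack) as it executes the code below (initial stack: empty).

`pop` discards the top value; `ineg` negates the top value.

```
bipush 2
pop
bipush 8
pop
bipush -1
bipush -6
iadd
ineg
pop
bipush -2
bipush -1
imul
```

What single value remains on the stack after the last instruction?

bipush 2  -> 2
pop       -> (empty)
bipush 8  -> 8
pop       -> (empty)
bipush -1 -> -1
bipush -6 -> -1 -6
iadd      -> -7
ineg      -> 7
pop       -> (empty)
bipush -2 -> -2
bipush -1 -> -2 -1
imul      -> 2

2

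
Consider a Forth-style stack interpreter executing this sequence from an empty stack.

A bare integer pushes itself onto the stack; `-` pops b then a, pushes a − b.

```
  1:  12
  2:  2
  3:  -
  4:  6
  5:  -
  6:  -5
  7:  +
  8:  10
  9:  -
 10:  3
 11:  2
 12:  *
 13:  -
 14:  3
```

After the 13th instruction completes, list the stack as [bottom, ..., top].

12 -> [12]
2  -> [12, 2]
-  -> [10]
6  -> [10, 6]
-  -> [4]
-5 -> [4, -5]
+  -> [-1]
10 -> [-1, 10]
-  -> [-11]
3  -> [-11, 3]
2  -> [-11, 3, 2]
*  -> [-11, 6]
-  -> [-17]

[-17]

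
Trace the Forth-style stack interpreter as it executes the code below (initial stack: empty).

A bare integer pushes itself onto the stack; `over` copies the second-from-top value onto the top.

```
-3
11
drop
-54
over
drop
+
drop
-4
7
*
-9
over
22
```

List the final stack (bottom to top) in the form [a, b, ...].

-3    -3
11    -3 11
drop  -3
-54   -3 -54
over  -3 -54 -3
drop  -3 -54
+     -57
drop  (empty)
-4    -4
7     -4 7
*     -28
-9    -28 -9
over  -28 -9 -28
22    -28 -9 -28 22

[-28, -9, -28, 22]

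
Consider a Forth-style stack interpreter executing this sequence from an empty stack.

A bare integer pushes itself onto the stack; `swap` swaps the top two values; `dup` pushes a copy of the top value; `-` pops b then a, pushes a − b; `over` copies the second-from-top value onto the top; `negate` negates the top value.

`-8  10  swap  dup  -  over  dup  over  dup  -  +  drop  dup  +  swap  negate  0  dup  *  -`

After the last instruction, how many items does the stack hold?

-8      [-8]
10      [-8, 10]
swap    [10, -8]
dup     [10, -8, -8]
-       [10, 0]
over    [10, 0, 10]
dup     [10, 0, 10, 10]
over    [10, 0, 10, 10, 10]
dup     [10, 0, 10, 10, 10, 10]
-       [10, 0, 10, 10, 0]
+       [10, 0, 10, 10]
drop    [10, 0, 10]
dup     [10, 0, 10, 10]
+       [10, 0, 20]
swap    [10, 20, 0]
negate  [10, 20, 0]
0       [10, 20, 0, 0]
dup     [10, 20, 0, 0, 0]
*       [10, 20, 0, 0]
-       [10, 20, 0]

3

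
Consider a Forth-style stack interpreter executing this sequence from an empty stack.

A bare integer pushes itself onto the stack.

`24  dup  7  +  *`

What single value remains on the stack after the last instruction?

24  : 24
dup : 24 24
7   : 24 24 7
+   : 24 31
*   : 744

744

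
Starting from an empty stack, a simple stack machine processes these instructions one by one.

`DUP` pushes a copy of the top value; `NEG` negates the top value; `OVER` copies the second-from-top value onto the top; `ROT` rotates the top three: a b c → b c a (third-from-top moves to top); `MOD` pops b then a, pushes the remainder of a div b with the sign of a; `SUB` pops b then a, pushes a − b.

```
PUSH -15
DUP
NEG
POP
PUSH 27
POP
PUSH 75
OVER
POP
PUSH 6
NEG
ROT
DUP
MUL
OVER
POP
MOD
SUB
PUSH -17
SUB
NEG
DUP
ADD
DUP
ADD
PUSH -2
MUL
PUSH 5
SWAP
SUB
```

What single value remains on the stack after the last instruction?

-779

PUSH -15 : -15
DUP      : -15 -15
NEG      : -15 15
POP      : -15
PUSH 27  : -15 27
POP      : -15
PUSH 75  : -15 75
OVER     : -15 75 -15
POP      : -15 75
PUSH 6   : -15 75 6
NEG      : -15 75 -6
ROT      : 75 -6 -15
DUP      : 75 -6 -15 -15
MUL      : 75 -6 225
OVER     : 75 -6 225 -6
POP      : 75 -6 225
MOD      : 75 -6
SUB      : 81
PUSH -17 : 81 -17
SUB      : 98
NEG      : -98
DUP      : -98 -98
ADD      : -196
DUP      : -196 -196
ADD      : -392
PUSH -2  : -392 -2
MUL      : 784
PUSH 5   : 784 5
SWAP     : 5 784
SUB      : -779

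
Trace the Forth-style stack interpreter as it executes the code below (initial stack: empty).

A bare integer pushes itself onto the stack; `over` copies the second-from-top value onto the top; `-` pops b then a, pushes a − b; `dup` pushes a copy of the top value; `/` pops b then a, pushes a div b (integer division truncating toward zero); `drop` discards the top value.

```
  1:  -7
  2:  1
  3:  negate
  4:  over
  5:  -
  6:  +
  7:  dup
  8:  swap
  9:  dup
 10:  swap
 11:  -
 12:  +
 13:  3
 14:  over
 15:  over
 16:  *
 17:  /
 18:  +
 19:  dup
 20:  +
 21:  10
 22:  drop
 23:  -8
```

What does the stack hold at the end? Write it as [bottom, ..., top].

[-4, -8]

-7      [-7]
1       [-7, 1]
negate  [-7, -1]
over    [-7, -1, -7]
-       [-7, 6]
+       [-1]
dup     [-1, -1]
swap    [-1, -1]
dup     [-1, -1, -1]
swap    [-1, -1, -1]
-       [-1, 0]
+       [-1]
3       [-1, 3]
over    [-1, 3, -1]
over    [-1, 3, -1, 3]
*       [-1, 3, -3]
/       [-1, -1]
+       [-2]
dup     [-2, -2]
+       [-4]
10      [-4, 10]
drop    [-4]
-8      [-4, -8]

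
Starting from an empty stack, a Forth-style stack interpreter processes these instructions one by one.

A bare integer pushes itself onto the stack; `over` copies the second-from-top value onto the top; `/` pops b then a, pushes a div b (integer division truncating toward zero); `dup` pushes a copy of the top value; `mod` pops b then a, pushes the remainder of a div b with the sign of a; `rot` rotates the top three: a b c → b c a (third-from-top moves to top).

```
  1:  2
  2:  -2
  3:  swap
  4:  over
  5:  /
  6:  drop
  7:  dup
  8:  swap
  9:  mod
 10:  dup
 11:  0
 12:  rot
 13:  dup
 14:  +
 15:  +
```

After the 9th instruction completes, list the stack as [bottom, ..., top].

2     [2]
-2    [2, -2]
swap  [-2, 2]
over  [-2, 2, -2]
/     [-2, -1]
drop  [-2]
dup   [-2, -2]
swap  [-2, -2]
mod   [0]

[0]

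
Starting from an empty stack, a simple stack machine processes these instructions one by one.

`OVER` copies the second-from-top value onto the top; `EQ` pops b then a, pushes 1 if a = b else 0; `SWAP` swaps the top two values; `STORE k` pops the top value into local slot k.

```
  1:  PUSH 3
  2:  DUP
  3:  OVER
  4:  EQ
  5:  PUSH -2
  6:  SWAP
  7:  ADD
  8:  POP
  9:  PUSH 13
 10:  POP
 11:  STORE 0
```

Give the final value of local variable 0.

PUSH 3   [3]
DUP      [3, 3]
OVER     [3, 3, 3]
EQ       [3, 1]
PUSH -2  [3, 1, -2]
SWAP     [3, -2, 1]
ADD      [3, -1]
POP      [3]
PUSH 13  [3, 13]
POP      [3]
STORE 0  []

3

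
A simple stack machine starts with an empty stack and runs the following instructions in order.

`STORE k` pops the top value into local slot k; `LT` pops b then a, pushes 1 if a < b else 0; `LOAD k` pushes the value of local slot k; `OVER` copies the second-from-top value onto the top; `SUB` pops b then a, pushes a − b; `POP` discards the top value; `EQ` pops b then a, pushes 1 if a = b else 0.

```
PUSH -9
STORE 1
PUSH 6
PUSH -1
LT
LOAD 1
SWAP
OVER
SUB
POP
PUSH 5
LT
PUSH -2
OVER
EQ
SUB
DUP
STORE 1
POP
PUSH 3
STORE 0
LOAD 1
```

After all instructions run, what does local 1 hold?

PUSH -9  -9
STORE 1  (empty)
PUSH 6   6
PUSH -1  6 -1
LT       0
LOAD 1   0 -9
SWAP     -9 0
OVER     -9 0 -9
SUB      -9 9
POP      -9
PUSH 5   -9 5
LT       1
PUSH -2  1 -2
OVER     1 -2 1
EQ       1 0
SUB      1
DUP      1 1
STORE 1  1
POP      (empty)
PUSH 3   3
STORE 0  (empty)
LOAD 1   1

1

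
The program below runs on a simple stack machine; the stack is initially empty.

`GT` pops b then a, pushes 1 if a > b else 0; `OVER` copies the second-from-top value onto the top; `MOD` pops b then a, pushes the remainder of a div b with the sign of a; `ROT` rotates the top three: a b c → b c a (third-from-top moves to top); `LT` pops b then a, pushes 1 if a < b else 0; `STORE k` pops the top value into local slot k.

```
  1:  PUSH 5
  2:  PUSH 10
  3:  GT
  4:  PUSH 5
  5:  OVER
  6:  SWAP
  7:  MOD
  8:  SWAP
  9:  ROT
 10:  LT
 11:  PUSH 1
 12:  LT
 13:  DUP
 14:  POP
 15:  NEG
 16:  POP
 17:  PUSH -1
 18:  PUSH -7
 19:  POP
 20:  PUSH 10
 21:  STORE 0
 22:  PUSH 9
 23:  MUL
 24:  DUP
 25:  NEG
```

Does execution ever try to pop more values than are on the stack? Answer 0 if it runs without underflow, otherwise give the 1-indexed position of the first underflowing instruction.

9

PUSH 5  -> 5
PUSH 10 -> 5 10
GT      -> 0
PUSH 5  -> 0 5
OVER    -> 0 5 0
SWAP    -> 0 0 5
MOD     -> 0 0
SWAP    -> 0 0
ROT  — needs 3 operands, stack has 2 → underflow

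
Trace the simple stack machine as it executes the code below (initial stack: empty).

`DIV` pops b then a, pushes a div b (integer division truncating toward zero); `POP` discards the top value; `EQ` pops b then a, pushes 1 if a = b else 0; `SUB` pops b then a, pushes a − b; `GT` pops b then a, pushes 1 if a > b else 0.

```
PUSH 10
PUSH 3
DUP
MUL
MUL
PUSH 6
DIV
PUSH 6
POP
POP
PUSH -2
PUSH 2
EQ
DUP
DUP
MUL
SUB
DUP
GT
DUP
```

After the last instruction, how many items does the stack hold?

2

PUSH 10 → 10
PUSH 3  → 10 3
DUP     → 10 3 3
MUL     → 10 9
MUL     → 90
PUSH 6  → 90 6
DIV     → 15
PUSH 6  → 15 6
POP     → 15
POP     → (empty)
PUSH -2 → -2
PUSH 2  → -2 2
EQ      → 0
DUP     → 0 0
DUP     → 0 0 0
MUL     → 0 0
SUB     → 0
DUP     → 0 0
GT      → 0
DUP     → 0 0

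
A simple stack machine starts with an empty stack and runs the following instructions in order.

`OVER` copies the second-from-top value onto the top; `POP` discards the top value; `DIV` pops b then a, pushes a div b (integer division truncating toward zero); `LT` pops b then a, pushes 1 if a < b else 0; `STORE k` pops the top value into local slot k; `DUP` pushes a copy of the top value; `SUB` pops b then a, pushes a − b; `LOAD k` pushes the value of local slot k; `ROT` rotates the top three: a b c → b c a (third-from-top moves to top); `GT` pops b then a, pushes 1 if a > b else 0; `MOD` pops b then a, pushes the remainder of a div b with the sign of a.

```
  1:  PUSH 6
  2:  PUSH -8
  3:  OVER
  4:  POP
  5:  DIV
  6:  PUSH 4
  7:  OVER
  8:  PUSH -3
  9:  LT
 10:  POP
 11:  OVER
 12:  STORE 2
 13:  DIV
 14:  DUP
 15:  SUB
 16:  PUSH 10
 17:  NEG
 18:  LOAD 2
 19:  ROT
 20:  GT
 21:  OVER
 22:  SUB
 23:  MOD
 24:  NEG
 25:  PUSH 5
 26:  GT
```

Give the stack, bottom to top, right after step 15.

[0]

PUSH 6  : [6]
PUSH -8 : [6, -8]
OVER    : [6, -8, 6]
POP     : [6, -8]
DIV     : [0]
PUSH 4  : [0, 4]
OVER    : [0, 4, 0]
PUSH -3 : [0, 4, 0, -3]
LT      : [0, 4, 0]
POP     : [0, 4]
OVER    : [0, 4, 0]
STORE 2 : [0, 4]
DIV     : [0]
DUP     : [0, 0]
SUB     : [0]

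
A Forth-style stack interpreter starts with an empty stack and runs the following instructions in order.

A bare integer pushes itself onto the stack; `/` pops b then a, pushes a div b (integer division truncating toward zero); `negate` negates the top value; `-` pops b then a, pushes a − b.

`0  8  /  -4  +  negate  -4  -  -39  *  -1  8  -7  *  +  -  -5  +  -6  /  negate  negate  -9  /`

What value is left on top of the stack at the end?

0       [0]
8       [0, 8]
/       [0]
-4      [0, -4]
+       [-4]
negate  [4]
-4      [4, -4]
-       [8]
-39     [8, -39]
*       [-312]
-1      [-312, -1]
8       [-312, -1, 8]
-7      [-312, -1, 8, -7]
*       [-312, -1, -56]
+       [-312, -57]
-       [-255]
-5      [-255, -5]
+       [-260]
-6      [-260, -6]
/       [43]
negate  [-43]
negate  [43]
-9      [43, -9]
/       [-4]

-4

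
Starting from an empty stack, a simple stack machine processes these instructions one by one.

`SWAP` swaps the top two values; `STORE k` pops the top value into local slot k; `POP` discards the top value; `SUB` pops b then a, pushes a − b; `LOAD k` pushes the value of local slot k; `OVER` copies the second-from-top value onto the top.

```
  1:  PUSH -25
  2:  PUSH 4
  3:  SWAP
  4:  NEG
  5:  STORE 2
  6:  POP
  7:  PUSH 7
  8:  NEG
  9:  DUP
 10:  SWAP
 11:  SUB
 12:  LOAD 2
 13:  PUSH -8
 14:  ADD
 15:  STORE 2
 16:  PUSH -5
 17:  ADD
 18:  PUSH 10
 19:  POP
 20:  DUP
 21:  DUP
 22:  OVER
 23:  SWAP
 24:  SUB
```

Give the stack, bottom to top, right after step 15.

PUSH -25 → -25
PUSH 4   → -25 4
SWAP     → 4 -25
NEG      → 4 25
STORE 2  → 4
POP      → (empty)
PUSH 7   → 7
NEG      → -7
DUP      → -7 -7
SWAP     → -7 -7
SUB      → 0
LOAD 2   → 0 25
PUSH -8  → 0 25 -8
ADD      → 0 17
STORE 2  → 0

[0]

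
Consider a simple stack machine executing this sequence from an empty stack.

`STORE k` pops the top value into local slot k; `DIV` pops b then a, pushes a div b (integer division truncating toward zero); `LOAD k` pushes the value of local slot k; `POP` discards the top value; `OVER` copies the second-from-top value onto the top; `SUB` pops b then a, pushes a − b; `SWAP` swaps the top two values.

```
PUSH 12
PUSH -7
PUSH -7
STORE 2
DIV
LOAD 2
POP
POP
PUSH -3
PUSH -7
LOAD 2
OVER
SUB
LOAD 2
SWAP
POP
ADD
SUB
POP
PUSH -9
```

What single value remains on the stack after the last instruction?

-9

PUSH 12 : 12
PUSH -7 : 12 -7
PUSH -7 : 12 -7 -7
STORE 2 : 12 -7
DIV     : -1
LOAD 2  : -1 -7
POP     : -1
POP     : (empty)
PUSH -3 : -3
PUSH -7 : -3 -7
LOAD 2  : -3 -7 -7
OVER    : -3 -7 -7 -7
SUB     : -3 -7 0
LOAD 2  : -3 -7 0 -7
SWAP    : -3 -7 -7 0
POP     : -3 -7 -7
ADD     : -3 -14
SUB     : 11
POP     : (empty)
PUSH -9 : -9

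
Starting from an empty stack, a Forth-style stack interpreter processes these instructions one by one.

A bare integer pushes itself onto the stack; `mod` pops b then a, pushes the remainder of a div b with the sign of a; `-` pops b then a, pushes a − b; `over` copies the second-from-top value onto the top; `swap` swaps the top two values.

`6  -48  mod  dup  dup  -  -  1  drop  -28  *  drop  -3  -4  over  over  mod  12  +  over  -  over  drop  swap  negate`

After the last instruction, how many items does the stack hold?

6      : 6
-48    : 6 -48
mod    : 6
dup    : 6 6
dup    : 6 6 6
-      : 6 0
-      : 6
1      : 6 1
drop   : 6
-28    : 6 -28
*      : -168
drop   : (empty)
-3     : -3
-4     : -3 -4
over   : -3 -4 -3
over   : -3 -4 -3 -4
mod    : -3 -4 -3
12     : -3 -4 -3 12
+      : -3 -4 9
over   : -3 -4 9 -4
-      : -3 -4 13
over   : -3 -4 13 -4
drop   : -3 -4 13
swap   : -3 13 -4
negate : -3 13 4

3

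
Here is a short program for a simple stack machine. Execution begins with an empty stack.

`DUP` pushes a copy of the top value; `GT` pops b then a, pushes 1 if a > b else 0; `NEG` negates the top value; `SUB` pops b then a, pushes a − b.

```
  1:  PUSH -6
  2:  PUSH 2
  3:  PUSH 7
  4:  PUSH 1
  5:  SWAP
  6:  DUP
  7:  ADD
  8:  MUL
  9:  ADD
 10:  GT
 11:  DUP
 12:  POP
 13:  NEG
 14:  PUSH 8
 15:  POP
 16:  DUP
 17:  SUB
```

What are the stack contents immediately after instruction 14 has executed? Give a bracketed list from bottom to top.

PUSH -6 → [-6]
PUSH 2  → [-6, 2]
PUSH 7  → [-6, 2, 7]
PUSH 1  → [-6, 2, 7, 1]
SWAP    → [-6, 2, 1, 7]
DUP     → [-6, 2, 1, 7, 7]
ADD     → [-6, 2, 1, 14]
MUL     → [-6, 2, 14]
ADD     → [-6, 16]
GT      → [0]
DUP     → [0, 0]
POP     → [0]
NEG     → [0]
PUSH 8  → [0, 8]

[0, 8]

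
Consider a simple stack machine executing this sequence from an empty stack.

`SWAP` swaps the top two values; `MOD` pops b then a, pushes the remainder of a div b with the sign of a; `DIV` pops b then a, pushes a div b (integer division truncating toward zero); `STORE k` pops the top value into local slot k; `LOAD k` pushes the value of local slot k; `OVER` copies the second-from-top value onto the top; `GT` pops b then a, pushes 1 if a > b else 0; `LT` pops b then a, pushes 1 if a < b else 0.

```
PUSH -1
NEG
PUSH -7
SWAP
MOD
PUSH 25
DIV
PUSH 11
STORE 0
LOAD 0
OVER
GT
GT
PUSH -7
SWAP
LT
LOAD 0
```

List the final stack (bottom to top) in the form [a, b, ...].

[1, 11]

PUSH -1 : -1
NEG     : 1
PUSH -7 : 1 -7
SWAP    : -7 1
MOD     : 0
PUSH 25 : 0 25
DIV     : 0
PUSH 11 : 0 11
STORE 0 : 0
LOAD 0  : 0 11
OVER    : 0 11 0
GT      : 0 1
GT      : 0
PUSH -7 : 0 -7
SWAP    : -7 0
LT      : 1
LOAD 0  : 1 11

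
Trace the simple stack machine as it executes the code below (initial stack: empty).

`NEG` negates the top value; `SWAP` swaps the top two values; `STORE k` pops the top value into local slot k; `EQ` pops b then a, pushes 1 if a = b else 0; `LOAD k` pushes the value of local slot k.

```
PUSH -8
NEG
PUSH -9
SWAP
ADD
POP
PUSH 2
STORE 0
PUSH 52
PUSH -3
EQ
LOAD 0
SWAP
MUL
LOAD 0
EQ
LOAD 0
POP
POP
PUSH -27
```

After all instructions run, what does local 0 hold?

PUSH -8  -> [-8]
NEG      -> [8]
PUSH -9  -> [8, -9]
SWAP     -> [-9, 8]
ADD      -> [-1]
POP      -> []
PUSH 2   -> [2]
STORE 0  -> []
PUSH 52  -> [52]
PUSH -3  -> [52, -3]
EQ       -> [0]
LOAD 0   -> [0, 2]
SWAP     -> [2, 0]
MUL      -> [0]
LOAD 0   -> [0, 2]
EQ       -> [0]
LOAD 0   -> [0, 2]
POP      -> [0]
POP      -> []
PUSH -27 -> [-27]

2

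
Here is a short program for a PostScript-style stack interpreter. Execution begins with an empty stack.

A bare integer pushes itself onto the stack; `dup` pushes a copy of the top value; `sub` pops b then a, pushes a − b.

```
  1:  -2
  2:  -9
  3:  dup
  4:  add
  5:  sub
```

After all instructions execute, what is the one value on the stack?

-2  : [-2]
-9  : [-2, -9]
dup : [-2, -9, -9]
add : [-2, -18]
sub : [16]

16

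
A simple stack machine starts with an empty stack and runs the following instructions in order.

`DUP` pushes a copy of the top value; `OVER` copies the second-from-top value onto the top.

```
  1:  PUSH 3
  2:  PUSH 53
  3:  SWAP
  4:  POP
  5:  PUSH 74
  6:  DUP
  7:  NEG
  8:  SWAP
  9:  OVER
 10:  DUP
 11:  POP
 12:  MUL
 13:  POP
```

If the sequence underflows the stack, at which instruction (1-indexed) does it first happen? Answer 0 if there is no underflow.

PUSH 3  → [3]
PUSH 53 → [3, 53]
SWAP    → [53, 3]
POP     → [53]
PUSH 74 → [53, 74]
DUP     → [53, 74, 74]
NEG     → [53, 74, -74]
SWAP    → [53, -74, 74]
OVER    → [53, -74, 74, -74]
DUP     → [53, -74, 74, -74, -74]
POP     → [53, -74, 74, -74]
MUL     → [53, -74, -5476]
POP     → [53, -74]

0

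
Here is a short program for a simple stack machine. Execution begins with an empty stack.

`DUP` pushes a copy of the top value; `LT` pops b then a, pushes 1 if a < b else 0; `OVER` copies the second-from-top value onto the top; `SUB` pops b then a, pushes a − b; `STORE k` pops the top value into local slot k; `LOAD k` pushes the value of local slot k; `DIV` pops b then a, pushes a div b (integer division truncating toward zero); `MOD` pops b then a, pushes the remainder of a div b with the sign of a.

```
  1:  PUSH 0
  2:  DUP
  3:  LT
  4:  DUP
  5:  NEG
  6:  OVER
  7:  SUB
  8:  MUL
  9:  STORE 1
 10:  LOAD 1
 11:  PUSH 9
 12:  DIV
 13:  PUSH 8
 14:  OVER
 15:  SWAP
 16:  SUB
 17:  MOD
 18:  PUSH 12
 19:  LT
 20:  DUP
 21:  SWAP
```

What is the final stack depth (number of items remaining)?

PUSH 0  : [0]
DUP     : [0, 0]
LT      : [0]
DUP     : [0, 0]
NEG     : [0, 0]
OVER    : [0, 0, 0]
SUB     : [0, 0]
MUL     : [0]
STORE 1 : []
LOAD 1  : [0]
PUSH 9  : [0, 9]
DIV     : [0]
PUSH 8  : [0, 8]
OVER    : [0, 8, 0]
SWAP    : [0, 0, 8]
SUB     : [0, -8]
MOD     : [0]
PUSH 12 : [0, 12]
LT      : [1]
DUP     : [1, 1]
SWAP    : [1, 1]

2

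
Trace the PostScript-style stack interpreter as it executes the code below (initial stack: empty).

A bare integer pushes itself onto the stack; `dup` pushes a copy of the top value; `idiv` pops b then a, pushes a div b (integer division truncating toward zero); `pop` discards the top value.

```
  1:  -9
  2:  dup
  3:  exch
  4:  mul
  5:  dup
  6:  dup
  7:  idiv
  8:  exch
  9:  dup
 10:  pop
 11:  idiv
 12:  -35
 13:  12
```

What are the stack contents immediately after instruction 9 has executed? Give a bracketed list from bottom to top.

-9   : [-9]
dup  : [-9, -9]
exch : [-9, -9]
mul  : [81]
dup  : [81, 81]
dup  : [81, 81, 81]
idiv : [81, 1]
exch : [1, 81]
dup  : [1, 81, 81]

[1, 81, 81]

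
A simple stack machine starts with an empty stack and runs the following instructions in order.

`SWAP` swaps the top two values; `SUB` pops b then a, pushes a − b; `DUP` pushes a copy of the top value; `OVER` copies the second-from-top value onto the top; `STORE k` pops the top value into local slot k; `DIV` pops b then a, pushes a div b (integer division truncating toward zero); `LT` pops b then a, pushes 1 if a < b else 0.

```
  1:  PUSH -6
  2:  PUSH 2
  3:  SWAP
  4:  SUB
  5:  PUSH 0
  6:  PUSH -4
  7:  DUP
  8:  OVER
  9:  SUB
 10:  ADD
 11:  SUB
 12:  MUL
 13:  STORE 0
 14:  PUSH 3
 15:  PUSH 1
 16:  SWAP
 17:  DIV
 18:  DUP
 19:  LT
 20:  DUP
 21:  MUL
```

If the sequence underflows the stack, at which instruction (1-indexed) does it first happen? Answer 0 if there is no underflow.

0

PUSH -6  -6
PUSH 2   -6 2
SWAP     2 -6
SUB      8
PUSH 0   8 0
PUSH -4  8 0 -4
DUP      8 0 -4 -4
OVER     8 0 -4 -4 -4
SUB      8 0 -4 0
ADD      8 0 -4
SUB      8 4
MUL      32
STORE 0  (empty)
PUSH 3   3
PUSH 1   3 1
SWAP     1 3
DIV      0
DUP      0 0
LT       0
DUP      0 0
MUL      0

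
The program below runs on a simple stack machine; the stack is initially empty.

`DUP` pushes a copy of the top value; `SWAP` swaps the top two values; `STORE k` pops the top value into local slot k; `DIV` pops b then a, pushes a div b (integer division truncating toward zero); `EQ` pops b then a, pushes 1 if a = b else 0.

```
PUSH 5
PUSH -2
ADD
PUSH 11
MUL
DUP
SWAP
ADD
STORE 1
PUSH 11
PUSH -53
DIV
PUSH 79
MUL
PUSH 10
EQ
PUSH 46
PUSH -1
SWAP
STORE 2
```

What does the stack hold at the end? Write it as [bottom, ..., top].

PUSH 5   : 5
PUSH -2  : 5 -2
ADD      : 3
PUSH 11  : 3 11
MUL      : 33
DUP      : 33 33
SWAP     : 33 33
ADD      : 66
STORE 1  : (empty)
PUSH 11  : 11
PUSH -53 : 11 -53
DIV      : 0
PUSH 79  : 0 79
MUL      : 0
PUSH 10  : 0 10
EQ       : 0
PUSH 46  : 0 46
PUSH -1  : 0 46 -1
SWAP     : 0 -1 46
STORE 2  : 0 -1

[0, -1]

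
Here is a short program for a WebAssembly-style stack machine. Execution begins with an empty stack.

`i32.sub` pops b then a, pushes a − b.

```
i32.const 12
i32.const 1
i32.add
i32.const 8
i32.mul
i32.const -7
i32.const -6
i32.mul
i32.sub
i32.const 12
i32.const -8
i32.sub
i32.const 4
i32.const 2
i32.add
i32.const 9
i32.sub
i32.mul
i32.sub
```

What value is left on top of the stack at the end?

122

i32.const 12  12
i32.const 1   12 1
i32.add       13
i32.const 8   13 8
i32.mul       104
i32.const -7  104 -7
i32.const -6  104 -7 -6
i32.mul       104 42
i32.sub       62
i32.const 12  62 12
i32.const -8  62 12 -8
i32.sub       62 20
i32.const 4   62 20 4
i32.const 2   62 20 4 2
i32.add       62 20 6
i32.const 9   62 20 6 9
i32.sub       62 20 -3
i32.mul       62 -60
i32.sub       122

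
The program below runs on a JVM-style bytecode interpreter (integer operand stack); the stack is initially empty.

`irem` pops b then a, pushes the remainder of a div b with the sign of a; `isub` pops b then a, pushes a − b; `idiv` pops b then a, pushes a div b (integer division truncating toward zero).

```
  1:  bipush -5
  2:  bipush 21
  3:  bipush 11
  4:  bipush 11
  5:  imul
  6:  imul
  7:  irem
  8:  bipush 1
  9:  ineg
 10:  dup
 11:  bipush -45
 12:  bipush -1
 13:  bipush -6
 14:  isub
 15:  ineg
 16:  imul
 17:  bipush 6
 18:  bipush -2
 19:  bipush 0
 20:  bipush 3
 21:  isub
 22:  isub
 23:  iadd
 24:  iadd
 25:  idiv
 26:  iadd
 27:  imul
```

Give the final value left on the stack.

bipush -5   -5
bipush 21   -5 21
bipush 11   -5 21 11
bipush 11   -5 21 11 11
imul        -5 21 121
imul        -5 2541
irem        -5
bipush 1    -5 1
ineg        -5 -1
dup         -5 -1 -1
bipush -45  -5 -1 -1 -45
bipush -1   -5 -1 -1 -45 -1
bipush -6   -5 -1 -1 -45 -1 -6
isub        -5 -1 -1 -45 5
ineg        -5 -1 -1 -45 -5
imul        -5 -1 -1 225
bipush 6    -5 -1 -1 225 6
bipush -2   -5 -1 -1 225 6 -2
bipush 0    -5 -1 -1 225 6 -2 0
bipush 3    -5 -1 -1 225 6 -2 0 3
isub        -5 -1 -1 225 6 -2 -3
isub        -5 -1 -1 225 6 1
iadd        -5 -1 -1 225 7
iadd        -5 -1 -1 232
idiv        -5 -1 0
iadd        -5 -1
imul        5

5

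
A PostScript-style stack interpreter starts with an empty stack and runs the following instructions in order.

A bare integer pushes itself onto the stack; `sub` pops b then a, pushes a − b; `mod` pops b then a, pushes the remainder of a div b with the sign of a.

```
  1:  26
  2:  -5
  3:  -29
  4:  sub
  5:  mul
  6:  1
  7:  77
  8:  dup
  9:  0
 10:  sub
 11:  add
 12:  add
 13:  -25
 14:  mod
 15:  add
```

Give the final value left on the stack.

26  → [26]
-5  → [26, -5]
-29 → [26, -5, -29]
sub → [26, 24]
mul → [624]
1   → [624, 1]
77  → [624, 1, 77]
dup → [624, 1, 77, 77]
0   → [624, 1, 77, 77, 0]
sub → [624, 1, 77, 77]
add → [624, 1, 154]
add → [624, 155]
-25 → [624, 155, -25]
mod → [624, 5]
add → [629]

629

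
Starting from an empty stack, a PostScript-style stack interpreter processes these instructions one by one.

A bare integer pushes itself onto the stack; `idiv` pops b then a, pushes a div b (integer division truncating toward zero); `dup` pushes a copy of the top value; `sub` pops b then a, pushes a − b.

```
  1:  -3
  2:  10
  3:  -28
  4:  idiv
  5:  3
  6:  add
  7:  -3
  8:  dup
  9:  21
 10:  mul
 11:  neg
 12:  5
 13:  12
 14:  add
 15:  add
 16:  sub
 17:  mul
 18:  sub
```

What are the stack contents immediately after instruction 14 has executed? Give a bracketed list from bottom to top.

[-3, 3, -3, 63, 17]

-3   → [-3]
10   → [-3, 10]
-28  → [-3, 10, -28]
idiv → [-3, 0]
3    → [-3, 0, 3]
add  → [-3, 3]
-3   → [-3, 3, -3]
dup  → [-3, 3, -3, -3]
21   → [-3, 3, -3, -3, 21]
mul  → [-3, 3, -3, -63]
neg  → [-3, 3, -3, 63]
5    → [-3, 3, -3, 63, 5]
12   → [-3, 3, -3, 63, 5, 12]
add  → [-3, 3, -3, 63, 17]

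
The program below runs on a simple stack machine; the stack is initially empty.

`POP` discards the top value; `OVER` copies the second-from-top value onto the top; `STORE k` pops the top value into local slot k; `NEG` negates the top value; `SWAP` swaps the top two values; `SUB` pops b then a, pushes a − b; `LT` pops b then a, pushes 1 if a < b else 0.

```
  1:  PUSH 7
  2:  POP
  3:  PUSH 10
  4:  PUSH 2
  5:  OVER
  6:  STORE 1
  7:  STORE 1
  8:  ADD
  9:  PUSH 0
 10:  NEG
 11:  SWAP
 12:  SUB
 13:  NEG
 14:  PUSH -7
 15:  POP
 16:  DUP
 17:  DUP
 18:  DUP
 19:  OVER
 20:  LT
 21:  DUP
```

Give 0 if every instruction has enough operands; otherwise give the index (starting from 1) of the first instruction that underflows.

8

PUSH 7  : [7]
POP     : []
PUSH 10 : [10]
PUSH 2  : [10, 2]
OVER    : [10, 2, 10]
STORE 1 : [10, 2]
STORE 1 : [10]
ADD  — needs 2 operands, stack has 1 → underflow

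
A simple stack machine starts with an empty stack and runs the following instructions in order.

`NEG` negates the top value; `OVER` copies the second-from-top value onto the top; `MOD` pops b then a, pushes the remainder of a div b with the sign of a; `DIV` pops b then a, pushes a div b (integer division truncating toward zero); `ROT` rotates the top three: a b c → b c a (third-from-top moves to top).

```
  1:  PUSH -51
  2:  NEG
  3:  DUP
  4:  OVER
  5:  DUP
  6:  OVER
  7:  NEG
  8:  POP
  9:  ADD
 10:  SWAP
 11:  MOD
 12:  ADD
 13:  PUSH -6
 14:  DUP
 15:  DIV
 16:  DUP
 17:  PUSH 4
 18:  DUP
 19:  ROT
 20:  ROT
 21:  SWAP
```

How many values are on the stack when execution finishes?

5

PUSH -51 -> [-51]
NEG      -> [51]
DUP      -> [51, 51]
OVER     -> [51, 51, 51]
DUP      -> [51, 51, 51, 51]
OVER     -> [51, 51, 51, 51, 51]
NEG      -> [51, 51, 51, 51, -51]
POP      -> [51, 51, 51, 51]
ADD      -> [51, 51, 102]
SWAP     -> [51, 102, 51]
MOD      -> [51, 0]
ADD      -> [51]
PUSH -6  -> [51, -6]
DUP      -> [51, -6, -6]
DIV      -> [51, 1]
DUP      -> [51, 1, 1]
PUSH 4   -> [51, 1, 1, 4]
DUP      -> [51, 1, 1, 4, 4]
ROT      -> [51, 1, 4, 4, 1]
ROT      -> [51, 1, 4, 1, 4]
SWAP     -> [51, 1, 4, 4, 1]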